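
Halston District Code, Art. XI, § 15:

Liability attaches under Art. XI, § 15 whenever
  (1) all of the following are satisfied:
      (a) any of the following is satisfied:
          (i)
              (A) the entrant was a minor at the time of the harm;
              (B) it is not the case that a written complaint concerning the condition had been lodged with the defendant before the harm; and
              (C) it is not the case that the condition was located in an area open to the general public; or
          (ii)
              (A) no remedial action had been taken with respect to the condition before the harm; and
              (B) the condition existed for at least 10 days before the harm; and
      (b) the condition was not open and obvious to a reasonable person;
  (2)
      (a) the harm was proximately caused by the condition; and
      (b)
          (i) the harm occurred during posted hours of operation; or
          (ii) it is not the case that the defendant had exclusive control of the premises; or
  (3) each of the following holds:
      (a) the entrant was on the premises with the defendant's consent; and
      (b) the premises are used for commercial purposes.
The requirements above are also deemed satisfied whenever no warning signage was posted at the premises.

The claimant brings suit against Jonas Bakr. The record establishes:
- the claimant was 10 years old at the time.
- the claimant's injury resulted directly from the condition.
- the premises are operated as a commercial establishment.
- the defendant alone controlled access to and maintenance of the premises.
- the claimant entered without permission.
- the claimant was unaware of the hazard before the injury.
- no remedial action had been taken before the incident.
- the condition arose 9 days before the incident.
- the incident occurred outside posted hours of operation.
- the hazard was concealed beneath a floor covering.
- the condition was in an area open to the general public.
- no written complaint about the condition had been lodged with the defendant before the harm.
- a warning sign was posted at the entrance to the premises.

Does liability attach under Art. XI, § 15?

No — not liable.

(A) entrant a minor — satisfied.
(B) not (complaint lodged) — satisfied.
(C) not (public area) — fails.
(i): T AND T AND F → false.
(A) no remedial action — met.
(B) condition ≥10 days old — fails.
So (ii) is not satisfied (T AND F).
So (a) is not satisfied (F OR F).
(b) not open/obvious — met.
(1): F AND T → false.
(a) proximate cause — holds.
(i) during posted hours — not met.
(ii) not (exclusive control) — not met.
(b): F OR F → false.
(2): T AND F → false.
(a) consent to enter — not met.
(b) commercial use — holds.
(3) = F AND T = false.
Overall: F OR F OR F → false.
Exception (no signage posted) — not satisfied.
Result: main false OR exception false → false.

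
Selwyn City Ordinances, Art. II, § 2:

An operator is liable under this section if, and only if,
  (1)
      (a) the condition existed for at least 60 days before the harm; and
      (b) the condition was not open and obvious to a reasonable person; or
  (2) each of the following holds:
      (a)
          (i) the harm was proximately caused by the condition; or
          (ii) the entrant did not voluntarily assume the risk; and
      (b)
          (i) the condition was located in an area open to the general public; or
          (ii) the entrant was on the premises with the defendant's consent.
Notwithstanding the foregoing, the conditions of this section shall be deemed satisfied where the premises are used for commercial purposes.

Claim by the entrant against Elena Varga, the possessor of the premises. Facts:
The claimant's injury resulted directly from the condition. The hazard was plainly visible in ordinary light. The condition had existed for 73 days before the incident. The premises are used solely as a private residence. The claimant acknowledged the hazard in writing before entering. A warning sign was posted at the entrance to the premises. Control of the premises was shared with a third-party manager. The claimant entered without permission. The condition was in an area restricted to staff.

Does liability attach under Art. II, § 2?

No — not liable.

(a) condition ≥60 days old — met.
(b) not open/obvious — not met.
(1): T AND F → false.
(i) proximate cause — holds.
(ii) no assumed risk — fails.
(a) = T OR F = true.
(i) public area — fails.
(ii) consent to enter — not met.
(b) = F OR F = false.
So (2) is not satisfied (T AND F).
Overall: F OR F → false.
Exception (commercial use) — not satisfied.
Result: main false OR exception false → false.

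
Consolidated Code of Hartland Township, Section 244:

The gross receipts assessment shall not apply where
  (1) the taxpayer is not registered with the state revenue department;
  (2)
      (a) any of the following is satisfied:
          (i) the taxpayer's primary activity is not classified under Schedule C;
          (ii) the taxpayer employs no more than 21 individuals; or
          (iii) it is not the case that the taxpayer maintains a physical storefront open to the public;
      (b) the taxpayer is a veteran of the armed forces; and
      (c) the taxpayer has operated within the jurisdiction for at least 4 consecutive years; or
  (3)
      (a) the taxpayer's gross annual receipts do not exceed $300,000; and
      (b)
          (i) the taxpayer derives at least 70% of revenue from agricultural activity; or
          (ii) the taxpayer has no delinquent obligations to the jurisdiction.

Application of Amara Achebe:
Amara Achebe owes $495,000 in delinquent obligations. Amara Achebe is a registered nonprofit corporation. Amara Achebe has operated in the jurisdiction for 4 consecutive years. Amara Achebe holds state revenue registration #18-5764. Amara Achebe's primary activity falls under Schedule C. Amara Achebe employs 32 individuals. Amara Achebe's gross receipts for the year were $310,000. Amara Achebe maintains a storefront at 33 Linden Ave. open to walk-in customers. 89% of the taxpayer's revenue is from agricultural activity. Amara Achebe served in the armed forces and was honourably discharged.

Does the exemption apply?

No — not exempt.

(1) not (state-registered) — not satisfied.
(i) not (Schedule C activity) — fails.
(ii) ≤ 21 employees — not satisfied.
(iii) not (has storefront) — fails.
(a): F OR F OR F → false.
(b) veteran — satisfied.
(c) ≥ 4 yrs in jurisdiction — satisfied.
(2): F AND T AND T → false.
(a) receipts ≤ $300,000 — fails.
(i) ≥70% agricultural — satisfied.
(ii) no delinquency — not satisfied.
(b) = T OR F = true.
(3) = F AND T = false.
Overall = F OR F OR F = false.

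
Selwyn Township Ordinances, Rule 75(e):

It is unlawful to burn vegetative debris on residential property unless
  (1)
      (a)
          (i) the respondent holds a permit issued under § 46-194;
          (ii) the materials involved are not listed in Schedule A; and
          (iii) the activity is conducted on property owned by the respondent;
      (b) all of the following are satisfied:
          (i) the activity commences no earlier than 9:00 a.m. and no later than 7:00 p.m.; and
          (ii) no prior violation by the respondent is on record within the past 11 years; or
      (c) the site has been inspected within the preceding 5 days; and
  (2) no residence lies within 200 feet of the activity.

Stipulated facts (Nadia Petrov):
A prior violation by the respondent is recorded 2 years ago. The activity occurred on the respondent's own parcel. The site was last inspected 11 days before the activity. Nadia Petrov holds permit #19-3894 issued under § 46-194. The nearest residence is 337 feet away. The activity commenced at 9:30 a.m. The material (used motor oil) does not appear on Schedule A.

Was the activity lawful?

(i) holds permit — met.
(ii) not (Schedule A material) — met.
(iii) own property — holds.
(a): T AND T AND T → true.
(i) start within hours — holds.
(ii) no prior violation — fails.
(b) = T AND F = false.
(c) site inspected — not met.
So (1) is satisfied (T OR F OR F).
(2) no residence in 200 ft — holds.
So Overall is satisfied (T AND T).

Yes — lawful.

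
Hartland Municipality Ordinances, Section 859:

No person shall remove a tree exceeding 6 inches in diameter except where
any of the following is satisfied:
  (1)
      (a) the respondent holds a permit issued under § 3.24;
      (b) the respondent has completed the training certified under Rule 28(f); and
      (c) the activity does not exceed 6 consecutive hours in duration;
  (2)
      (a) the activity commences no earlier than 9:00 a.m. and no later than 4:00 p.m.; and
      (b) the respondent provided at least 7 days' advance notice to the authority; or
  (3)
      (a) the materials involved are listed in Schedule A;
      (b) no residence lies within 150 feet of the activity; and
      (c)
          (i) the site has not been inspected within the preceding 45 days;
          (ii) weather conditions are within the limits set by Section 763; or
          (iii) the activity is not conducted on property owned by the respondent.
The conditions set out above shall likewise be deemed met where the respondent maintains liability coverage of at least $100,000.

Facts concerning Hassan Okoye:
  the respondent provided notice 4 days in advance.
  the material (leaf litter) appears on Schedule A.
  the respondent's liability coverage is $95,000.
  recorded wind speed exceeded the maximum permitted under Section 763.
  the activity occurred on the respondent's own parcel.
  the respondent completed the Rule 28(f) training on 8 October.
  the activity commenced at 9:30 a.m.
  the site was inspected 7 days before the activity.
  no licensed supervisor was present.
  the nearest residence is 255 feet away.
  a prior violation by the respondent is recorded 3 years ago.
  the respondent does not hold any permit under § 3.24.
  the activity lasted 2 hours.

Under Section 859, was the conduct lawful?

No — unlawful.

(a) holds permit — not met.
(b) training certified — met.
(c) ≤ 6 hrs duration — holds.
(1) = F AND T AND T = false.
(a) start within hours — met.
(b) ≥7 days' notice — fails.
So (2) is not satisfied (T AND F).
(a) Schedule A material — met.
(b) no residence in 150 ft — met.
(i) not (site inspected) — not met.
(ii) weather ok — not satisfied.
(iii) not (own property) — fails.
(c): F OR F OR F → false.
So (3) is not satisfied (T AND T AND F).
Overall: F OR F OR F → false.
Exception (coverage ≥ $100,000) — not satisfied.
Result: main false OR exception false → false.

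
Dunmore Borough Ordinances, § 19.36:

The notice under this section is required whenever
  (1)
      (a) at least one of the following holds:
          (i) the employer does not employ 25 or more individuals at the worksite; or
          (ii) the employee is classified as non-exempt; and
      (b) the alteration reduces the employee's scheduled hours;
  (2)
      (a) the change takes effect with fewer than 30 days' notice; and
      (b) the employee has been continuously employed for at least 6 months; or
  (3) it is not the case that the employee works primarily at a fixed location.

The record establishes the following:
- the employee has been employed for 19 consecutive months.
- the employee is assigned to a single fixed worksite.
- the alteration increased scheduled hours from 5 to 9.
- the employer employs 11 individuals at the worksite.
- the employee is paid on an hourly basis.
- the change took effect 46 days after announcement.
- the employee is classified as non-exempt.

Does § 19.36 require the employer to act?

(i) not (≥ 25 at site) — holds.
(ii) non-exempt — holds.
So (a) is satisfied (T OR T).
(b) hours reduced — not satisfied.
(1) = T AND F = false.
(a) < 30 days' notice — not satisfied.
(b) tenure ≥ 6 mo. — met.
(2) = F AND T = false.
(3) not (fixed location) — fails.
Overall: F OR F OR F → false.

No — not required.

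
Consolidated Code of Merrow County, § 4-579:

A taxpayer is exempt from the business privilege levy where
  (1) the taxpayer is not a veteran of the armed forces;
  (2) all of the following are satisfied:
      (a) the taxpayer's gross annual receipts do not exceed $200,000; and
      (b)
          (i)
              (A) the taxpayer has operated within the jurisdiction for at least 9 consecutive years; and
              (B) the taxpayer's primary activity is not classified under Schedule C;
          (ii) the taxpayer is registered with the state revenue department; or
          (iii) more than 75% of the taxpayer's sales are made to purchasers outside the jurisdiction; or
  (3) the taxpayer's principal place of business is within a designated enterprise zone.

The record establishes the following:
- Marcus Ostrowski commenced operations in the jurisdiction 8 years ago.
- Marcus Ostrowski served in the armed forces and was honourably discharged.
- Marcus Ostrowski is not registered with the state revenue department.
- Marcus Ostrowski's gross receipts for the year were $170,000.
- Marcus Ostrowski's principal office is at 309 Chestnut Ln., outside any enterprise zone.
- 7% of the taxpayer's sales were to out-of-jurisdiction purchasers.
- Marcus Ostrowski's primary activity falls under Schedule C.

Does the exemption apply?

No — not exempt.

(1) not (veteran) — not met.
(a) receipts ≤ $200,000 — satisfied.
(A) ≥ 9 yrs in jurisdiction — fails.
(B) not (Schedule C activity) — not met.
(i): F AND F → false.
(ii) state-registered — fails.
(iii) >75% out-of-jur. sales — not satisfied.
(b) = F OR F OR F = false.
So (2) is not satisfied (T AND F).
(3) in enterprise zone — not satisfied.
So Overall is not satisfied (F OR F OR F).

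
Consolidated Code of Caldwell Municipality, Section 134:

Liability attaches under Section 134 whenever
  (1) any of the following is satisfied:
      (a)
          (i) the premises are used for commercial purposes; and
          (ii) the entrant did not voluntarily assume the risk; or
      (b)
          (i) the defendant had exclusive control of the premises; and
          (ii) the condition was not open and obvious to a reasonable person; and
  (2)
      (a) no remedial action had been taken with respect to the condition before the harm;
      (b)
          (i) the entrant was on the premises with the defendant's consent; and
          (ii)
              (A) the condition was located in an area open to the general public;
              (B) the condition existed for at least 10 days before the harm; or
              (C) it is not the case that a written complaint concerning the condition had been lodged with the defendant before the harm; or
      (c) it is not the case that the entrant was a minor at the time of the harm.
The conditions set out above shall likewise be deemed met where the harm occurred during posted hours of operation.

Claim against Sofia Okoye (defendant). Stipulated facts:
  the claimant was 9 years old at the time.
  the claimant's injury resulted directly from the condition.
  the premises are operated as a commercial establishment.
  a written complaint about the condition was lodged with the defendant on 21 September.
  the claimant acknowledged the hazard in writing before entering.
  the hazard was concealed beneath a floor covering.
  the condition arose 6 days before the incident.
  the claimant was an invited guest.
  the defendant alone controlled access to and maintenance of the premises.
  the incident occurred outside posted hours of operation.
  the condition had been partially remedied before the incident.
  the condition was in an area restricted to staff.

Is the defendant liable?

(i) commercial use — met.
(ii) no assumed risk — not satisfied.
(a): T AND F → false.
(i) exclusive control — satisfied.
(ii) not open/obvious — met.
(b) = T AND T = true.
(1) = F OR T = true.
(a) no remedial action — not satisfied.
(i) consent to enter — satisfied.
(A) public area — not met.
(B) condition ≥10 days old — not met.
(C) not (complaint lodged) — fails.
So (ii) is not satisfied (F OR F OR F).
(b) = T AND F = false.
(c) not (entrant a minor) — not met.
(2) = F OR F OR F = false.
Overall = T AND F = false.
Exception (during posted hours) — not satisfied.
Result: main false OR exception false → false.

No — not liable.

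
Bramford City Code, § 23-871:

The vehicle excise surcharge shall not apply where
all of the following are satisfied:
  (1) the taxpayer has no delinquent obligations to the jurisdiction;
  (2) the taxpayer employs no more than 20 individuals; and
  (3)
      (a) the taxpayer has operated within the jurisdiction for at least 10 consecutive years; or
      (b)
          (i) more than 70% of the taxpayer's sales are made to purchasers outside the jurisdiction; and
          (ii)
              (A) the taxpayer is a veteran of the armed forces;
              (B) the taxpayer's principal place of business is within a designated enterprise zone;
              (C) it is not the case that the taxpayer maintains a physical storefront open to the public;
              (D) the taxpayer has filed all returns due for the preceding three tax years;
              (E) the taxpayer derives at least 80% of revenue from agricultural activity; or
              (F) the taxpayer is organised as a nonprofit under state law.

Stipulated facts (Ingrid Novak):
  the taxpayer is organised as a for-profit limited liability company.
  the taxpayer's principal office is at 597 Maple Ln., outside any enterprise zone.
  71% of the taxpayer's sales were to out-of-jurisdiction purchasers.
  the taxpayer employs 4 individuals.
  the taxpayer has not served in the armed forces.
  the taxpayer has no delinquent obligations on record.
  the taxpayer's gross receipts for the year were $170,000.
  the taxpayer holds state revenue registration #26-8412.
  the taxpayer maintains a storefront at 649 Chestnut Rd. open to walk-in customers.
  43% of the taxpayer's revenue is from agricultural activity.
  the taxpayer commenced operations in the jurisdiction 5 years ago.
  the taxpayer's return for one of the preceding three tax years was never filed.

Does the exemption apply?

(1) no delinquency — satisfied.
(2) ≤ 20 employees — holds.
(a) ≥ 10 yrs in jurisdiction — not met.
(i) >70% out-of-jur. sales — satisfied.
(A) veteran — not satisfied.
(B) in enterprise zone — not satisfied.
(C) not (has storefront) — not met.
(D) returns current — not met.
(E) ≥80% agricultural — not satisfied.
(F) nonprofit — fails.
So (ii) is not satisfied (F OR F OR F OR F OR F OR F).
(b) = T AND F = false.
(3) = F OR F = false.
Overall = T AND T AND F = false.

No — not exempt.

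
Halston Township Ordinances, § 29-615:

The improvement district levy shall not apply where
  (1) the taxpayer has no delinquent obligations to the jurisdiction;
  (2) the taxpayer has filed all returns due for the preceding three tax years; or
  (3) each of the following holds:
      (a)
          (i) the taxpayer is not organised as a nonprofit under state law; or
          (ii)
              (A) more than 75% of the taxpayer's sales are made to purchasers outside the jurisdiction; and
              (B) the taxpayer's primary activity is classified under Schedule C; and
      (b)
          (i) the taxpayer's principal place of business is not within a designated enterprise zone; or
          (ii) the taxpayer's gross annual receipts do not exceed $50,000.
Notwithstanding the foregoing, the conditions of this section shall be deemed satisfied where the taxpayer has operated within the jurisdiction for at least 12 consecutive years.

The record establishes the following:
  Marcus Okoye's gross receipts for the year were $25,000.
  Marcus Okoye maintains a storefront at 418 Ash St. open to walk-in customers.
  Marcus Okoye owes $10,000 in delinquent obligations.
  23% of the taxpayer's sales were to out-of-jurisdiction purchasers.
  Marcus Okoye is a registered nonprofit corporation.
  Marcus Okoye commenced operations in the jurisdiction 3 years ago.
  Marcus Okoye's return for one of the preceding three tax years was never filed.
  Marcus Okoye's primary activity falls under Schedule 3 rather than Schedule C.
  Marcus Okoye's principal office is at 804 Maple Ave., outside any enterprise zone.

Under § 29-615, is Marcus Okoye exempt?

No — not exempt.

(1) no delinquency — fails.
(2) returns current — not met.
(i) not (nonprofit) — fails.
(A) >75% out-of-jur. sales — fails.
(B) Schedule C activity — not met.
(ii) = F AND F = false.
(a): F OR F → false.
(i) not (in enterprise zone) — holds.
(ii) receipts ≤ $50,000 — holds.
(b): T OR T → true.
(3): F AND T → false.
Overall = F OR F OR F = false.
Exception (≥ 12 yrs in jurisdiction) — not satisfied.
Result: main false OR exception false → false.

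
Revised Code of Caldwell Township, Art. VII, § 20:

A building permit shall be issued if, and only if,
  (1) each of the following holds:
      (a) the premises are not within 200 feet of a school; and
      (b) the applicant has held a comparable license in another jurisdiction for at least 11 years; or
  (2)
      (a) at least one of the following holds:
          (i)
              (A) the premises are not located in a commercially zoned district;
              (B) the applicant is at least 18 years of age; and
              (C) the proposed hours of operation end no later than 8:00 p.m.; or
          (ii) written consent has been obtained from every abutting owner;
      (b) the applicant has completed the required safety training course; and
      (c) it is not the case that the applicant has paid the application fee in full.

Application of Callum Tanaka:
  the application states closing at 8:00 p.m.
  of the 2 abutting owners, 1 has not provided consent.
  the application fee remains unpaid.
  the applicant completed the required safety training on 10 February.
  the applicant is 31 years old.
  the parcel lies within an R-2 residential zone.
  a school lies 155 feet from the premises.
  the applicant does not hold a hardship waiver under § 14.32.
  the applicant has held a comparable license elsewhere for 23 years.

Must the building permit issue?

(a) ≥200 ft from school — fails.
(b) prior license ≥ 11 yr — met.
(1): F AND T → false.
(A) not (commercially zoned) — holds.
(B) age ≥ 18 — holds.
(C) closes by 8 p.m. — met.
So (i) is satisfied (T AND T AND T).
(ii) all abutters consent — not satisfied.
(a) = T OR F = true.
(b) safety training — satisfied.
(c) not (fee paid) — holds.
(2): T AND T AND T → true.
Overall: F OR T → true.

Yes — granted.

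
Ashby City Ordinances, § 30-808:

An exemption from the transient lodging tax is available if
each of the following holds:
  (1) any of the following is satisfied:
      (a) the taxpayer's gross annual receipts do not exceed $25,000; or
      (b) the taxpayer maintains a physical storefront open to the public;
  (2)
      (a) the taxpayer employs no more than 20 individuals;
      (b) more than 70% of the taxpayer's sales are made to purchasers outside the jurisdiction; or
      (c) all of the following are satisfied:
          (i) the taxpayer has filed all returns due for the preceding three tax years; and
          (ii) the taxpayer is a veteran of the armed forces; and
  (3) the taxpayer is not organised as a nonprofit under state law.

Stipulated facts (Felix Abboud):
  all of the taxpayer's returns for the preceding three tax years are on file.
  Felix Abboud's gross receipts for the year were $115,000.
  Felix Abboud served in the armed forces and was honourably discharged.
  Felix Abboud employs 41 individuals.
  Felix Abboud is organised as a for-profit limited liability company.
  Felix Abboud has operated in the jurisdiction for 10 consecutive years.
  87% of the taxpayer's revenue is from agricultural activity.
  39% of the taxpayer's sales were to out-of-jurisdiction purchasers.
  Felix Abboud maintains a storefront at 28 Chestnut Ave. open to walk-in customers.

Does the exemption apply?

(a) receipts ≤ $25,000 — not met.
(b) has storefront — satisfied.
So (1) is satisfied (F OR T).
(a) ≤ 20 employees — fails.
(b) >70% out-of-jur. sales — not met.
(i) returns current — satisfied.
(ii) veteran — satisfied.
(c) = T AND T = true.
So (2) is satisfied (F OR F OR T).
(3) not (nonprofit) — met.
So Overall is satisfied (T AND T AND T).

Yes — exempt.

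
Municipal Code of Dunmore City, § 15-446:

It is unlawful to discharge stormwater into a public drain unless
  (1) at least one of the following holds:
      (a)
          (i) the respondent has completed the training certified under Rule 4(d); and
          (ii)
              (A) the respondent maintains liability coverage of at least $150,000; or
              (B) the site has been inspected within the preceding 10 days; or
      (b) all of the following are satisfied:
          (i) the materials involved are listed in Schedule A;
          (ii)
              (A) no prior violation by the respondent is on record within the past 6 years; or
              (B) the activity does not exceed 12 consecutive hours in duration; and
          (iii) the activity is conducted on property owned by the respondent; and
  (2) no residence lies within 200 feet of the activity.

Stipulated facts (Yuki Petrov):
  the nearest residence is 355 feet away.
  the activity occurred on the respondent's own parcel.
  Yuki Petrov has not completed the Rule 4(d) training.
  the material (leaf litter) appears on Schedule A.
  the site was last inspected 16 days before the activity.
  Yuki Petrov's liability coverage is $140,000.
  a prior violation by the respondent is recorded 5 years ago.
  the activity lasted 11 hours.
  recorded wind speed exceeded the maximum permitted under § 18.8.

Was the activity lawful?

Yes — lawful.

(i) training certified — fails.
(A) coverage ≥ $150,000 — not met.
(B) site inspected — not satisfied.
So (ii) is not satisfied (F OR F).
(a) = F AND F = false.
(i) Schedule A material — met.
(A) no prior violation — not satisfied.
(B) ≤ 12 hrs duration — holds.
(ii): F OR T → true.
(iii) own property — met.
(b) = T AND T AND T = true.
(1): F OR T → true.
(2) no residence in 200 ft — met.
Overall = T AND T = true.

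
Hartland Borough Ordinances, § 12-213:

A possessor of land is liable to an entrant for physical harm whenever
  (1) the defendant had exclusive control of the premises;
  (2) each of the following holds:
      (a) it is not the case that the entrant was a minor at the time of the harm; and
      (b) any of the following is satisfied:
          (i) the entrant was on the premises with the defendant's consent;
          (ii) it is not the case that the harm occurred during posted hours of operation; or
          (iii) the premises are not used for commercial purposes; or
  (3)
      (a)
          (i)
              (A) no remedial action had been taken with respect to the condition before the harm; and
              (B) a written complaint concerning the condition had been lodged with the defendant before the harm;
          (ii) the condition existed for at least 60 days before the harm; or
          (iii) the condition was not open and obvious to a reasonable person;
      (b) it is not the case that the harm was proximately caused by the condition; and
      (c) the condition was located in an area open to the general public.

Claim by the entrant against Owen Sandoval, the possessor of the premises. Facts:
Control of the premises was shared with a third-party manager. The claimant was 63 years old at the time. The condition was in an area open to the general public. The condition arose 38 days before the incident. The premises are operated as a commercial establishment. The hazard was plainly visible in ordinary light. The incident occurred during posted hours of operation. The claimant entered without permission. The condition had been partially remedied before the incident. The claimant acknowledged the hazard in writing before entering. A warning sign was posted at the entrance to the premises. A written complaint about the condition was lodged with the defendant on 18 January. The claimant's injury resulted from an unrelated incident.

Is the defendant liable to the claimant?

(1) exclusive control — fails.
(a) not (entrant a minor) — holds.
(i) consent to enter — not satisfied.
(ii) not (during posted hours) — not satisfied.
(iii) not (commercial use) — not met.
So (b) is not satisfied (F OR F OR F).
(2): T AND F → false.
(A) no remedial action — fails.
(B) complaint lodged — satisfied.
(i): F AND T → false.
(ii) condition ≥60 days old — fails.
(iii) not open/obvious — not met.
(a) = F OR F OR F = false.
(b) not (proximate cause) — satisfied.
(c) public area — met.
So (3) is not satisfied (F AND T AND T).
Overall: F OR F OR F → false.

No — not liable.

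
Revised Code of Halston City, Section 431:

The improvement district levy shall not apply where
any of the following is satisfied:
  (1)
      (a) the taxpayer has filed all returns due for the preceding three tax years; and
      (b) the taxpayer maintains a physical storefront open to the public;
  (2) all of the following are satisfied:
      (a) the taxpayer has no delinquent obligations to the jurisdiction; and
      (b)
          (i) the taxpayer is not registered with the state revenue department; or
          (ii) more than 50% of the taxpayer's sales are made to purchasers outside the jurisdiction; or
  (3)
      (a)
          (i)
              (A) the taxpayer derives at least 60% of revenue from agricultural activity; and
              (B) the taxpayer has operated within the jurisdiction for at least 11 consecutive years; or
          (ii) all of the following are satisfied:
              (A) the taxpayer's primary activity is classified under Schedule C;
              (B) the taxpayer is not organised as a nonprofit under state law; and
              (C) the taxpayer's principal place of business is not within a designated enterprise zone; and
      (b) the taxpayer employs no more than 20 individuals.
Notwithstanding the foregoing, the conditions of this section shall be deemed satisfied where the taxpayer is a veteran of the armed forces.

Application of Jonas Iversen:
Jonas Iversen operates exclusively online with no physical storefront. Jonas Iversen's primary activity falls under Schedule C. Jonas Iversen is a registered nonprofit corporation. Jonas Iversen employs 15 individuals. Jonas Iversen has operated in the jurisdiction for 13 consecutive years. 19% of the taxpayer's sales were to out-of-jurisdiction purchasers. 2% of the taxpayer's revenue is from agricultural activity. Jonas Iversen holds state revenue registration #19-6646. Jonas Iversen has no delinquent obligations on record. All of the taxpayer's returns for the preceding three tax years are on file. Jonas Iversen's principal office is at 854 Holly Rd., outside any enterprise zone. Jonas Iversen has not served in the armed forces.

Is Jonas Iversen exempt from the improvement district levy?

(a) returns current — met.
(b) has storefront — fails.
(1) = T AND F = false.
(a) no delinquency — met.
(i) not (state-registered) — fails.
(ii) >50% out-of-jur. sales — not satisfied.
(b) = F OR F = false.
(2): T AND F → false.
(A) ≥60% agricultural — not met.
(B) ≥ 11 yrs in jurisdiction — satisfied.
(i) = F AND T = false.
(A) Schedule C activity — holds.
(B) not (nonprofit) — not satisfied.
(C) not (in enterprise zone) — holds.
So (ii) is not satisfied (T AND F AND T).
So (a) is not satisfied (F OR F).
(b) ≤ 20 employees — satisfied.
(3): F AND T → false.
Overall: F OR F OR F → false.
Exception (veteran) — not satisfied.
Result: main false OR exception false → false.

No — not exempt.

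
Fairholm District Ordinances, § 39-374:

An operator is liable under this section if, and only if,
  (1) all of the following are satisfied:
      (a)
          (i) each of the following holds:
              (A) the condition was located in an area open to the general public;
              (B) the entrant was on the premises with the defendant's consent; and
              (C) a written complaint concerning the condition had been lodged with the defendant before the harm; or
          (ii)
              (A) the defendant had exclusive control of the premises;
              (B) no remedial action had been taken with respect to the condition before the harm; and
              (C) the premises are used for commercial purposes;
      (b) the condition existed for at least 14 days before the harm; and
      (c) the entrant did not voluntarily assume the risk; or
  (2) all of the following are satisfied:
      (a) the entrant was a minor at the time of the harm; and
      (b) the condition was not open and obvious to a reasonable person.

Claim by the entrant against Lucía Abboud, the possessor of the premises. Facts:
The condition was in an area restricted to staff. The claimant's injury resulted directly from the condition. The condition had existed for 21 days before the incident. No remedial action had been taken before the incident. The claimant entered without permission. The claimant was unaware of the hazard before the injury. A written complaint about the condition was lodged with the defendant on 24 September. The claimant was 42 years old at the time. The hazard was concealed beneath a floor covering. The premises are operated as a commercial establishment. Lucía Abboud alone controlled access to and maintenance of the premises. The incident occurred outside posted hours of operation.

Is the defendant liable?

Yes — liable.

(A) public area — not satisfied.
(B) consent to enter — not satisfied.
(C) complaint lodged — satisfied.
(i): F AND F AND T → false.
(A) exclusive control — met.
(B) no remedial action — satisfied.
(C) commercial use — satisfied.
(ii) = T AND T AND T = true.
(a) = F OR T = true.
(b) condition ≥14 days old — holds.
(c) no assumed risk — satisfied.
(1) = T AND T AND T = true.
(a) entrant a minor — not satisfied.
(b) not open/obvious — met.
(2): F AND T → false.
Overall: T OR F → true.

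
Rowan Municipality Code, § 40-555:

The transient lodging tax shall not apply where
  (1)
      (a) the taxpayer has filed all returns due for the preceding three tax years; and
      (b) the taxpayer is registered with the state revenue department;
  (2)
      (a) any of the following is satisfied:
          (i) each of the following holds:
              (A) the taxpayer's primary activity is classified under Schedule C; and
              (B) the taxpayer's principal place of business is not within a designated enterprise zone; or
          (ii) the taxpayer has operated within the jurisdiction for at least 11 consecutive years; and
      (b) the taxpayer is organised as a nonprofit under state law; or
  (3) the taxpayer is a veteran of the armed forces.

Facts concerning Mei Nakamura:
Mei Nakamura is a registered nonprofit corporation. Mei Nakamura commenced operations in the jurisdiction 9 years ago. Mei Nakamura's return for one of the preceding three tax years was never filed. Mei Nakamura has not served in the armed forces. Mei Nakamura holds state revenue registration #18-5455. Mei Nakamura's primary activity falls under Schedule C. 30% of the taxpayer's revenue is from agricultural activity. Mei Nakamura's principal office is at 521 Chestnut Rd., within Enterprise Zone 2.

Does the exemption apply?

No — not exempt.

(a) returns current — fails.
(b) state-registered — holds.
So (1) is not satisfied (F AND T).
(A) Schedule C activity — holds.
(B) not (in enterprise zone) — fails.
(i): T AND F → false.
(ii) ≥ 11 yrs in jurisdiction — not satisfied.
(a) = F OR F = false.
(b) nonprofit — met.
(2) = F AND T = false.
(3) veteran — not met.
Overall: F OR F OR F → false.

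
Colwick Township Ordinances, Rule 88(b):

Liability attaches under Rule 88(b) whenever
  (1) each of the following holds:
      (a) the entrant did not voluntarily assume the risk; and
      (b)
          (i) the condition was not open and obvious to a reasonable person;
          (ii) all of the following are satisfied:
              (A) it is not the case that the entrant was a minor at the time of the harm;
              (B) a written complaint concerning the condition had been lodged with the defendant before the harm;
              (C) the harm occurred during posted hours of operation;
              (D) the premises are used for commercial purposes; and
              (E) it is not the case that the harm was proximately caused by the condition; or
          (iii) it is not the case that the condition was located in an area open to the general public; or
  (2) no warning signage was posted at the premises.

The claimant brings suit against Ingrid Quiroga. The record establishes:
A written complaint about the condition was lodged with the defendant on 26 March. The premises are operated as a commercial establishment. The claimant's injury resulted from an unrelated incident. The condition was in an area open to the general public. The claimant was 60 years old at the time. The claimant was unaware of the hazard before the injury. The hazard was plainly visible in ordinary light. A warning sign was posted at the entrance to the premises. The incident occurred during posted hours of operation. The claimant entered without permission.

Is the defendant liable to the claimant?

Yes — liable.

(a) no assumed risk — satisfied.
(i) not open/obvious — not met.
(A) not (entrant a minor) — satisfied.
(B) complaint lodged — holds.
(C) during posted hours — holds.
(D) commercial use — holds.
(E) not (proximate cause) — holds.
(ii) = T AND T AND T AND T AND T = true.
(iii) not (public area) — not met.
(b): F OR T OR F → true.
(1) = T AND T = true.
(2) no signage posted — not met.
Overall: T OR F → true.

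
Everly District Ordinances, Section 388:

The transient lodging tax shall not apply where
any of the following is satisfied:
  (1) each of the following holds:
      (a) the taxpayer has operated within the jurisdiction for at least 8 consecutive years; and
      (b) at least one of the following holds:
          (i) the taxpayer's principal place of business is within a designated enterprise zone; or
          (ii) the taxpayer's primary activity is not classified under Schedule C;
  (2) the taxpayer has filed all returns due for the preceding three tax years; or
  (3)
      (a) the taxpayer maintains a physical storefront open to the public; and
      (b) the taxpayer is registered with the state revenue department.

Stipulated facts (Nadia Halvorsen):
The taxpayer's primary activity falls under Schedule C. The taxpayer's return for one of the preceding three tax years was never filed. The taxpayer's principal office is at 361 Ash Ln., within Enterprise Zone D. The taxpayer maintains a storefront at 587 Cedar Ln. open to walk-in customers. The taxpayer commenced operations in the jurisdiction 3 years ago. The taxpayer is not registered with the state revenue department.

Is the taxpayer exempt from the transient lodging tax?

(a) ≥ 8 yrs in jurisdiction — fails.
(i) in enterprise zone — holds.
(ii) not (Schedule C activity) — fails.
(b): T OR F → true.
So (1) is not satisfied (F AND T).
(2) returns current — fails.
(a) has storefront — satisfied.
(b) state-registered — fails.
So (3) is not satisfied (T AND F).
Overall = F OR F OR F = false.

No — not exempt.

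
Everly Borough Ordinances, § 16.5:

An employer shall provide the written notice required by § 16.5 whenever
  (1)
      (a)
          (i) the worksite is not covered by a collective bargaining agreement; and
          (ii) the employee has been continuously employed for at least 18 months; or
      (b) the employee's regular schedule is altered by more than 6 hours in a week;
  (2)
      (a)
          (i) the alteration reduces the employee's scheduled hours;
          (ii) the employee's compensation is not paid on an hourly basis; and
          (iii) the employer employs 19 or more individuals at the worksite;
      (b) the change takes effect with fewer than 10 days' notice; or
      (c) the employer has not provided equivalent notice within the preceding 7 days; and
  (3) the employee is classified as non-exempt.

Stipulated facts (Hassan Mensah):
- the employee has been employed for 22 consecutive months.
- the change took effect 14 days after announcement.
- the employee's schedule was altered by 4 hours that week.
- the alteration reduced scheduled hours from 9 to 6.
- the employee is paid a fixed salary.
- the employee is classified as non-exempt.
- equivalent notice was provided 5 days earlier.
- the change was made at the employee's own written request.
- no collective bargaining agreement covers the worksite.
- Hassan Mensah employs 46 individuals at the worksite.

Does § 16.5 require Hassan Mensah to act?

Yes — required.

(i) no CBA — met.
(ii) tenure ≥ 18 mo. — satisfied.
(a) = T AND T = true.
(b) schedule shift > 6h — not met.
(1): T OR F → true.
(i) hours reduced — met.
(ii) not (hourly-paid) — satisfied.
(iii) ≥ 19 at site — met.
(a): T AND T AND T → true.
(b) < 10 days' notice — not satisfied.
(c) no recent notice — fails.
(2) = T OR F OR F = true.
(3) non-exempt — met.
So Overall is satisfied (T AND T AND T).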